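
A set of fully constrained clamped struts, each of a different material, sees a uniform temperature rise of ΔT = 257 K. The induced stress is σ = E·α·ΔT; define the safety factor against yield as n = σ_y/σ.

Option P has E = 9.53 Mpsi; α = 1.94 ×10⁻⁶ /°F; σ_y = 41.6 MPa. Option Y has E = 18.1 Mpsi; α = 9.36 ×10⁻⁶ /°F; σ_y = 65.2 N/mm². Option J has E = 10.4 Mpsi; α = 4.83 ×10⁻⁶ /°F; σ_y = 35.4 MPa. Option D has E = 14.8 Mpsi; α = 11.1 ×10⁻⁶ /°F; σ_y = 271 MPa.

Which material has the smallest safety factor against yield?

option Y

In consistent units (E in GPa, α in ×10⁻⁶/K, σ_y in MPa):
  option P: E = 65.71, α = 3.49, σ_y = 41.60 → σ = 59.0 MPa, n = 0.705
  option Y: E = 124.8, α = 16.8, σ_y = 65.20 → σ = 540 MPa, n = 0.121
  option J: E = 71.71, α = 8.69, σ_y = 35.40 → σ = 160 MPa, n = 0.221
  option D: E = 102.0, α = 20.0, σ_y = 271.0 → σ = 524 MPa, n = 0.517
Option Y has the lowest safety factor, n = 0.121.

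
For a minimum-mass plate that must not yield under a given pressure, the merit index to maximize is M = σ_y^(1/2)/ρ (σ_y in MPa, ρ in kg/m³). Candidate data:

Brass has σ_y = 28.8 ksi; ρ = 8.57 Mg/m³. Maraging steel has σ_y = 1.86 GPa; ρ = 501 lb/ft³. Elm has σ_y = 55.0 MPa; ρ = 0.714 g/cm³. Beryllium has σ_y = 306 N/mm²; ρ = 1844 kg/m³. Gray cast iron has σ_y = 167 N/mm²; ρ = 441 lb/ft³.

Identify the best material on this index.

Convert each candidate to consistent units, then evaluate M:
  brass: σ_y = 198.6 MPa, ρ = 8570 kg/m³
  maraging steel: σ_y = 1860 MPa, ρ = 8025 kg/m³
  elm: σ_y = 55.00 MPa, ρ = 714.0 kg/m³
  beryllium: σ_y = 306.0 MPa, ρ = 1844 kg/m³
  gray cast iron: σ_y = 167.0 MPa, ρ = 7064 kg/m³
  elm: M = 10.4×10⁻³
  beryllium: M = 9.49×10⁻³
  maraging steel: M = 5.37×10⁻³
  gray cast iron: M = 1.83×10⁻³
  brass: M = 1.64×10⁻³
Elm ranks first.

elm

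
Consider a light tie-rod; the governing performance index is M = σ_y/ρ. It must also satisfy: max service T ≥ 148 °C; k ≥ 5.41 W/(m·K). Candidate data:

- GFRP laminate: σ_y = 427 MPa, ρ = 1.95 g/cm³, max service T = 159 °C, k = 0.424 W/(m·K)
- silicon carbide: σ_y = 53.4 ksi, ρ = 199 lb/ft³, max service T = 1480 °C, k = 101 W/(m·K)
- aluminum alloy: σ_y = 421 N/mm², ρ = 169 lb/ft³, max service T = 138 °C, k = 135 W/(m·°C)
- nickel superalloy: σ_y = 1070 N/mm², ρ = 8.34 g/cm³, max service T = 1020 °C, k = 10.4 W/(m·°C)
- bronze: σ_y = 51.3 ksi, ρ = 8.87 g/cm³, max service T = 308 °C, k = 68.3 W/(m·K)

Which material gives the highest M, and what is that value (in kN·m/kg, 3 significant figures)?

Screen on constraints: max service T ≥ 148 °C; k ≥ 5.41 W/(m·K). Survivors: silicon carbide, nickel superalloy, bronze.
Putting every candidate on a common basis:
  silicon carbide: σ_y = 368.2 MPa, ρ = 3188 kg/m³
  nickel superalloy: σ_y = 1070 MPa, ρ = 8340 kg/m³
  bronze: σ_y = 353.7 MPa, ρ = 8870 kg/m³
  nickel superalloy: M = 128 kN·m/kg
  silicon carbide: M = 116 kN·m/kg
  bronze: M = 39.9 kN·m/kg
Highest index: nickel superalloy.

nickel superalloy, M = 128 kN·m/kg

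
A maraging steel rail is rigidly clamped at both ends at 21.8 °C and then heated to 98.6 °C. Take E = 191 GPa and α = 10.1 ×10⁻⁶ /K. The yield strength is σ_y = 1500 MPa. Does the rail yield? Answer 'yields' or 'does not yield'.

ΔT = 76.80 K. Constrained thermal stress σ = E·α·ΔT = 191.0×10³ MPa × 10.1×10⁻⁶ × 76.80 = 148 MPa (compressive).
Compare to σ_y = 1500 MPa: σ < σ_y, so it does not yield.

does not yield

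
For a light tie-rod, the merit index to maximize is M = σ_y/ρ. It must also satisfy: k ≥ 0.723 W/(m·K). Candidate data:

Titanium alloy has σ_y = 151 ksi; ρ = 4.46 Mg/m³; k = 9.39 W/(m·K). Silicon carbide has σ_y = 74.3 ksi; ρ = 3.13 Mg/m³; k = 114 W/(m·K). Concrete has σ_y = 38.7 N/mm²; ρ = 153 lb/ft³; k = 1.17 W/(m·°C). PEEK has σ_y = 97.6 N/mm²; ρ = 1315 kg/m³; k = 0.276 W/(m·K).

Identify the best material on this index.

Screen on constraints: k ≥ 0.723 W/(m·K). Survivors: titanium alloy, silicon carbide, concrete.
Normalizing units and computing the index:
  titanium alloy: σ_y = 1041 MPa, ρ = 4460 kg/m³
  silicon carbide: σ_y = 512.3 MPa, ρ = 3130 kg/m³
  concrete: σ_y = 38.70 MPa, ρ = 2451 kg/m³
  titanium alloy: M = 233 kN·m/kg
  silicon carbide: M = 164 kN·m/kg
  concrete: M = 15.8 kN·m/kg
The maximum is for titanium alloy.

titanium alloy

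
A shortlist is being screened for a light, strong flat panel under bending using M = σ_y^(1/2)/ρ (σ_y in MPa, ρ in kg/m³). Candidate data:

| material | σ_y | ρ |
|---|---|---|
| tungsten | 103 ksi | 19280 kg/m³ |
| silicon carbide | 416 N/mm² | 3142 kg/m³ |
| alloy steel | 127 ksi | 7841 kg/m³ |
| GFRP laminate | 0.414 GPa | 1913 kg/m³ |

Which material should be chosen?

Putting every candidate on a common basis:
  tungsten: σ_y = 710.2 MPa, ρ = 19280 kg/m³
  silicon carbide: σ_y = 416.0 MPa, ρ = 3142 kg/m³
  alloy steel: σ_y = 875.6 MPa, ρ = 7841 kg/m³
  GFRP laminate: σ_y = 414.0 MPa, ρ = 1913 kg/m³
  GFRP laminate: M = 10.6×10⁻³
  silicon carbide: M = 6.49×10⁻³
  alloy steel: M = 3.77×10⁻³
  tungsten: M = 1.38×10⁻³
GFRP laminate has the largest M.

GFRP laminate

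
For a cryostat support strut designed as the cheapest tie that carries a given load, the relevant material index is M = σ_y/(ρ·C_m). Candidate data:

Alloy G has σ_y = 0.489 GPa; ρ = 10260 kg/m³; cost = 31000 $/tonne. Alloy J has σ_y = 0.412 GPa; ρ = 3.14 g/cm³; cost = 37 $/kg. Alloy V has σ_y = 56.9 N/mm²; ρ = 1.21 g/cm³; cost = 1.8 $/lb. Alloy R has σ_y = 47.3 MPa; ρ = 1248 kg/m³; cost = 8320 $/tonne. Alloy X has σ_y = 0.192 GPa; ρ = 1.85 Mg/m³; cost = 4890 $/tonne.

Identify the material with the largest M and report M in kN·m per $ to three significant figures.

Normalizing units and computing the index:
  alloy G: σ_y = 489.0 MPa, ρ = 10260 kg/m³, cost = 31.00 $/kg
  alloy J: σ_y = 412.0 MPa, ρ = 3140 kg/m³, cost = 37.00 $/kg
  alloy V: σ_y = 56.90 MPa, ρ = 1210 kg/m³, cost = 3.968 $/kg
  alloy R: σ_y = 47.30 MPa, ρ = 1248 kg/m³, cost = 8.320 $/kg
  alloy X: σ_y = 192.0 MPa, ρ = 1850 kg/m³, cost = 4.890 $/kg
  alloy X: M = 21.2 kN·m per $
  alloy V: M = 11.9 kN·m per $
  alloy R: M = 4.56 kN·m per $
  alloy J: M = 3.55 kN·m per $
  alloy G: M = 1.54 kN·m per $
Alloy X has the largest M.

alloy X, M = 21.2 kN·m per $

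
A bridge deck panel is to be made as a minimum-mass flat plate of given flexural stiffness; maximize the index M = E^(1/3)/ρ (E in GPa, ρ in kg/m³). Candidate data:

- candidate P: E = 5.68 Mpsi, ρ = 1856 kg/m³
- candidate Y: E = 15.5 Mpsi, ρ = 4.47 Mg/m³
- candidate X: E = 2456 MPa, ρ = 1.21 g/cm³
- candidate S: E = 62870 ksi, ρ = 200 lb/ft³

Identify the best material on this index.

Normalizing units and computing the index:
  candidate P: E = 39.16 GPa, ρ = 1856 kg/m³
  candidate Y: E = 106.9 GPa, ρ = 4470 kg/m³
  candidate X: E = 2.456 GPa, ρ = 1210 kg/m³
  candidate S: E = 433.5 GPa, ρ = 3204 kg/m³
  candidate S: M = 2.36×10⁻³
  candidate P: M = 1.83×10⁻³
  candidate X: M = 1.12×10⁻³
  candidate Y: M = 1.06×10⁻³
Candidate S has the largest M.

candidate S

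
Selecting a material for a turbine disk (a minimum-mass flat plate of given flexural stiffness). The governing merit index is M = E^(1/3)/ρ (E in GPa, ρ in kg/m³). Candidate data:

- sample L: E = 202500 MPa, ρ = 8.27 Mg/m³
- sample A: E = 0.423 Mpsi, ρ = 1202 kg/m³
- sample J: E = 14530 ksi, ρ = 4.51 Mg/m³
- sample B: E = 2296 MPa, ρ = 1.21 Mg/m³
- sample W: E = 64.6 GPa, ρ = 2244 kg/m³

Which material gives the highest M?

After converting to SI:
  sample L: E = 202.5 GPa, ρ = 8270 kg/m³
  sample A: E = 2.916 GPa, ρ = 1202 kg/m³
  sample J: E = 100.2 GPa, ρ = 4510 kg/m³
  sample B: E = 2.296 GPa, ρ = 1210 kg/m³
  sample W: E = 64.60 GPa, ρ = 2244 kg/m³
  sample W: M = 1.79×10⁻³
  sample A: M = 1.19×10⁻³
  sample B: M = 1.09×10⁻³
  sample J: M = 1.03×10⁻³
  sample L: M = 0.710×10⁻³
The maximum is for sample W.

sample W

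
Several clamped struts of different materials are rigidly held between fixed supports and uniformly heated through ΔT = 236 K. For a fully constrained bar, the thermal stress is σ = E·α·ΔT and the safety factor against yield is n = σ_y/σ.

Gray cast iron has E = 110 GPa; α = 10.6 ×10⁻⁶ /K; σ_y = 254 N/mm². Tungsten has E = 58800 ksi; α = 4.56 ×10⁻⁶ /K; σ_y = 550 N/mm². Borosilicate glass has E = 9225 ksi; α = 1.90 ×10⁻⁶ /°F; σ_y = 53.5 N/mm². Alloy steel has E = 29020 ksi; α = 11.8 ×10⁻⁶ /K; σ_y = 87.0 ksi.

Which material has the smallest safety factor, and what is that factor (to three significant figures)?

Converting E to GPa, α to ×10⁻⁶/K, σ_y to MPa, then σ and n for each:
  gray cast iron: E = 110.0, α = 10.6, σ_y = 254.0 → σ = 275 MPa, n = 0.923
  tungsten: E = 405.4, α = 4.56, σ_y = 550.0 → σ = 436 MPa, n = 1.26
  borosilicate glass: E = 63.60, α = 3.42, σ_y = 53.50 → σ = 51.3 MPa, n = 1.04
  alloy steel: E = 200.1, α = 11.8, σ_y = 599.8 → σ = 557 MPa, n = 1.08
The minimum is gray cast iron at n = 0.923.

gray cast iron, n = 0.923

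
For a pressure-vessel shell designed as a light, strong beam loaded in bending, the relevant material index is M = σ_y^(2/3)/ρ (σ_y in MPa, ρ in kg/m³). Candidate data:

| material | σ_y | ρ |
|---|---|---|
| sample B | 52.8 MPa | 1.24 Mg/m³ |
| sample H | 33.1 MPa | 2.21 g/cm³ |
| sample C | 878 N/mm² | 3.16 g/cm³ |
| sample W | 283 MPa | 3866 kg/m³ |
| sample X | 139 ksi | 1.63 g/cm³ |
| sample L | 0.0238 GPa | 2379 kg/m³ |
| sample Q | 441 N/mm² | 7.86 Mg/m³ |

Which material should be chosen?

sample X

After converting to SI:
  sample B: σ_y = 52.80 MPa, ρ = 1240 kg/m³
  sample H: σ_y = 33.10 MPa, ρ = 2210 kg/m³
  sample C: σ_y = 878.0 MPa, ρ = 3160 kg/m³
  sample W: σ_y = 283.0 MPa, ρ = 3866 kg/m³
  sample X: σ_y = 958.4 MPa, ρ = 1630 kg/m³
  sample L: σ_y = 23.80 MPa, ρ = 2379 kg/m³
  sample Q: σ_y = 441.0 MPa, ρ = 7860 kg/m³
  sample X: M = 59.6×10⁻³
  sample C: M = 29.0×10⁻³
  sample B: M = 11.4×10⁻³
  sample W: M = 11.1×10⁻³
  sample Q: M = 7.37×10⁻³
  sample H: M = 4.66×10⁻³
  sample L: M = 3.48×10⁻³
Sample X ranks first.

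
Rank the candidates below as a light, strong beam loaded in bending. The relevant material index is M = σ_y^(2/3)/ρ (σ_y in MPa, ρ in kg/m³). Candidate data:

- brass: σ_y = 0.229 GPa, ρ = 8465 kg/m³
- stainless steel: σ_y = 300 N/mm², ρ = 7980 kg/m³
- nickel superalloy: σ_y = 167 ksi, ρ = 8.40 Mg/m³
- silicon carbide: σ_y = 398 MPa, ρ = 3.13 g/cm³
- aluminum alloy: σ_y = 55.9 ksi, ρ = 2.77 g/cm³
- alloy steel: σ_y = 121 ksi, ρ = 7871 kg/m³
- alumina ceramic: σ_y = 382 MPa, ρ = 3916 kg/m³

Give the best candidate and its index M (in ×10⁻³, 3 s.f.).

After converting to SI:
  brass: σ_y = 229.0 MPa, ρ = 8465 kg/m³
  stainless steel: σ_y = 300.0 MPa, ρ = 7980 kg/m³
  nickel superalloy: σ_y = 1151 MPa, ρ = 8400 kg/m³
  silicon carbide: σ_y = 398.0 MPa, ρ = 3130 kg/m³
  aluminum alloy: σ_y = 385.4 MPa, ρ = 2770 kg/m³
  alloy steel: σ_y = 834.3 MPa, ρ = 7871 kg/m³
  alumina ceramic: σ_y = 382.0 MPa, ρ = 3916 kg/m³
  aluminum alloy: M = 19.1×10⁻³
  silicon carbide: M = 17.3×10⁻³
  alumina ceramic: M = 13.4×10⁻³
  nickel superalloy: M = 13.1×10⁻³
  alloy steel: M = 11.3×10⁻³
  stainless steel: M = 5.62×10⁻³
  brass: M = 4.42×10⁻³
The maximum is for aluminum alloy.

aluminum alloy, M = 19.1×10⁻³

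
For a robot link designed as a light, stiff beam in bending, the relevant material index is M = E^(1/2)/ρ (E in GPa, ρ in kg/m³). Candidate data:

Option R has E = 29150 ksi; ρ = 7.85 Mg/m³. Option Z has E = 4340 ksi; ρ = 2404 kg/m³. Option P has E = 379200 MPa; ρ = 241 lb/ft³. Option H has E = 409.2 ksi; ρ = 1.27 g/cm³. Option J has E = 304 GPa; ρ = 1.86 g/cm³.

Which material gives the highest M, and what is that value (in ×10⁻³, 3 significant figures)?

option J, M = 9.37×10⁻³

Normalizing units and computing the index:
  option R: E = 201.0 GPa, ρ = 7850 kg/m³
  option Z: E = 29.92 GPa, ρ = 2404 kg/m³
  option P: E = 379.2 GPa, ρ = 3860 kg/m³
  option H: E = 2.821 GPa, ρ = 1270 kg/m³
  option J: E = 304.0 GPa, ρ = 1860 kg/m³
  option J: M = 9.37×10⁻³
  option P: M = 5.04×10⁻³
  option Z: M = 2.28×10⁻³
  option R: M = 1.81×10⁻³
  option H: M = 1.32×10⁻³
Option J has the largest M.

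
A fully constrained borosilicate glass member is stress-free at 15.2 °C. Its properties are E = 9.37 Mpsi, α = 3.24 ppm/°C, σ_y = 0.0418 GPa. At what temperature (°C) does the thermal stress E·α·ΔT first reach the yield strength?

215 °C

E = 9.37 Mpsi = 64.60 GPa.
σ_y = 0.0418 GPa = 41.80 MPa.
E·α·ΔT = 41.80 MPa ⇒ ΔT = 41.80 / (64.60×10³ × 3.24×10⁻⁶) = 199.7 K.
T = 15.2 + 199.7 = 214.9 °C.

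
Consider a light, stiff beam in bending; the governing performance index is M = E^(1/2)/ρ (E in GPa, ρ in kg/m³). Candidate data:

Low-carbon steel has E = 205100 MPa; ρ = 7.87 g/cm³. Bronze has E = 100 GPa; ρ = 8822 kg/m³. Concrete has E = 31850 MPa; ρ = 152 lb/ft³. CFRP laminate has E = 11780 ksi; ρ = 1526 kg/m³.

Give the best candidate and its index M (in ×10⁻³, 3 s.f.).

In SI units:
  low-carbon steel: E = 205.1 GPa, ρ = 7870 kg/m³
  bronze: E = 100.0 GPa, ρ = 8822 kg/m³
  concrete: E = 31.85 GPa, ρ = 2435 kg/m³
  CFRP laminate: E = 81.22 GPa, ρ = 1526 kg/m³
  CFRP laminate: M = 5.91×10⁻³
  concrete: M = 2.32×10⁻³
  low-carbon steel: M = 1.82×10⁻³
  bronze: M = 1.13×10⁻³
CFRP laminate has the largest M.

CFRP laminate, M = 5.91×10⁻³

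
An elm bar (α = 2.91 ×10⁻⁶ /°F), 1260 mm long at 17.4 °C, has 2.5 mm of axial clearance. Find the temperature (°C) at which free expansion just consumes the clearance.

396 °C

α = 2.91×10⁻⁶/°F × 9/5 = 5.24×10⁻⁶/K.
α·L₀·ΔT = 2.5 mm ⇒ ΔT = 2.5 / (5.24×10⁻⁶ × 1260.0) = 378.8 K.
T = 17.4 + 378.8 = 396.2 °C.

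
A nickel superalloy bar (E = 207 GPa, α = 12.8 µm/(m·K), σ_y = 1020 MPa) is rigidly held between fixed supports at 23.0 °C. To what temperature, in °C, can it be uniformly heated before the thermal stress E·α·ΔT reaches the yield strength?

408 °C

E·α·ΔT = 1020 MPa ⇒ ΔT = 1020 / (207.0×10³ × 12.8×10⁻⁶) = 385.0 K.
T = 23.0 + 385.0 = 408.0 °C.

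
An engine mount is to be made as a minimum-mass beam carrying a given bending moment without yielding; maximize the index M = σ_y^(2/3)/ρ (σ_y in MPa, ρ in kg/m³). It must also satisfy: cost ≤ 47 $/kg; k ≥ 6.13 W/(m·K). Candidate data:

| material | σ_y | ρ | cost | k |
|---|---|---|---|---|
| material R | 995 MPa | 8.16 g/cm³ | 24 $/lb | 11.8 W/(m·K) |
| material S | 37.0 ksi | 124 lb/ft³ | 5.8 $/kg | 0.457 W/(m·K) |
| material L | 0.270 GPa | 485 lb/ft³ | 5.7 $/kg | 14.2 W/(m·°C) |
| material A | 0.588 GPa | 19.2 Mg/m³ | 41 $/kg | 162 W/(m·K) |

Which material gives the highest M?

Screen on constraints: cost ≤ 47 $/kg; k ≥ 6.13 W/(m·K). Survivors: material L, material A.
Putting every candidate on a common basis:
  material L: σ_y = 270.0 MPa, ρ = 7769 kg/m³
  material A: σ_y = 588.0 MPa, ρ = 19200 kg/m³
  material L: M = 5.38×10⁻³
  material A: M = 3.66×10⁻³
Highest index: material L.

material L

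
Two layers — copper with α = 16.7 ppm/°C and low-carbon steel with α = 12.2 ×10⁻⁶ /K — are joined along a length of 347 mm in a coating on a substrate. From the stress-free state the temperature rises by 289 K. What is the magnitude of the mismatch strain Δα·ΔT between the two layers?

1.30×10⁻³

Δα = |16.7 − 12.2|×10⁻⁶/K = 4.50×10⁻⁶/K.
Mismatch strain = Δα·ΔT = 4.50×10⁻⁶ × 289.0 = 1.30×10⁻³.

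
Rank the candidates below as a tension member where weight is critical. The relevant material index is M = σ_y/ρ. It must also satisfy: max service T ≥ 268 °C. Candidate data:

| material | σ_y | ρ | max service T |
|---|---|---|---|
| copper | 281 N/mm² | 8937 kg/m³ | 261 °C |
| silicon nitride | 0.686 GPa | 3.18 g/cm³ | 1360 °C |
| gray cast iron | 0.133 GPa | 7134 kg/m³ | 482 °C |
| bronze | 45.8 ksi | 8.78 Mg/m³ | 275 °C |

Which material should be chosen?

silicon nitride

Screen on constraints: max service T ≥ 268 °C. Survivors: silicon nitride, gray cast iron, bronze.
In SI units:
  silicon nitride: σ_y = 686.0 MPa, ρ = 3180 kg/m³
  gray cast iron: σ_y = 133.0 MPa, ρ = 7134 kg/m³
  bronze: σ_y = 315.8 MPa, ρ = 8780 kg/m³
  silicon nitride: M = 216 kN·m/kg
  bronze: M = 36.0 kN·m/kg
  gray cast iron: M = 18.6 kN·m/kg
The maximum is for silicon nitride.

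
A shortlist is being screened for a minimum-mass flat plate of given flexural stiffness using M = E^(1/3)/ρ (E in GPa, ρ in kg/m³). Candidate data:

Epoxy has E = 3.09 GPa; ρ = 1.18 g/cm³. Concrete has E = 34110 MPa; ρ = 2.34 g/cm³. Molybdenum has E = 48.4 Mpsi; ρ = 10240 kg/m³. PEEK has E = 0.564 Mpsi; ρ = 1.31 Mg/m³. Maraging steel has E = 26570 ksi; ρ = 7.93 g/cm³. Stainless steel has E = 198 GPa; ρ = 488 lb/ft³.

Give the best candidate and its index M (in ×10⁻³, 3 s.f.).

Putting every candidate on a common basis:
  epoxy: E = 3.090 GPa, ρ = 1180 kg/m³
  concrete: E = 34.11 GPa, ρ = 2340 kg/m³
  molybdenum: E = 333.7 GPa, ρ = 10240 kg/m³
  PEEK: E = 3.889 GPa, ρ = 1310 kg/m³
  maraging steel: E = 183.2 GPa, ρ = 7930 kg/m³
  stainless steel: E = 198.0 GPa, ρ = 7817 kg/m³
  concrete: M = 1.39×10⁻³
  epoxy: M = 1.23×10⁻³
  PEEK: M = 1.20×10⁻³
  stainless steel: M = 0.746×10⁻³
  maraging steel: M = 0.716×10⁻³
  molybdenum: M = 0.677×10⁻³
Concrete has the largest M.

concrete, M = 1.39×10⁻³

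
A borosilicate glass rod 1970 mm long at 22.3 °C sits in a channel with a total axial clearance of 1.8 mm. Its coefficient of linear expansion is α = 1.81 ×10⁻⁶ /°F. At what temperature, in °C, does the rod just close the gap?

303 °C

α = 1.81×10⁻⁶/°F × 9/5 = 3.26×10⁻⁶/K.
α·L₀·ΔT = 1.8 mm ⇒ ΔT = 1.8 / (3.26×10⁻⁶ × 1970.0) = 280.4 K.
T = 22.3 + 280.4 = 302.7 °C.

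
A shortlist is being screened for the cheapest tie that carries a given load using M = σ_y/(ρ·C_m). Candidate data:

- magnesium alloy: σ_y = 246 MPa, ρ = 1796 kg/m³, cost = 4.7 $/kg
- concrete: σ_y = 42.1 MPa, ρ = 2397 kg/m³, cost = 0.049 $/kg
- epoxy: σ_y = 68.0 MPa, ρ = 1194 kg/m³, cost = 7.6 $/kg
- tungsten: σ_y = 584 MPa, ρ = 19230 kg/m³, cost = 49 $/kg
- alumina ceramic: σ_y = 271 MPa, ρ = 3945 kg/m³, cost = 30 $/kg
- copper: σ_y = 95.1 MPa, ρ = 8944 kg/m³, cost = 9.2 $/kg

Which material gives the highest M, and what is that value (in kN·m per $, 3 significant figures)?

concrete, M = 358 kN·m per $

Evaluate M for each candidate:
  concrete: M = 358 kN·m per $
  magnesium alloy: M = 29.1 kN·m per $
  epoxy: M = 7.49 kN·m per $
  alumina ceramic: M = 2.29 kN·m per $
  copper: M = 1.16 kN·m per $
  tungsten: M = 0.620 kN·m per $
Concrete has the largest M.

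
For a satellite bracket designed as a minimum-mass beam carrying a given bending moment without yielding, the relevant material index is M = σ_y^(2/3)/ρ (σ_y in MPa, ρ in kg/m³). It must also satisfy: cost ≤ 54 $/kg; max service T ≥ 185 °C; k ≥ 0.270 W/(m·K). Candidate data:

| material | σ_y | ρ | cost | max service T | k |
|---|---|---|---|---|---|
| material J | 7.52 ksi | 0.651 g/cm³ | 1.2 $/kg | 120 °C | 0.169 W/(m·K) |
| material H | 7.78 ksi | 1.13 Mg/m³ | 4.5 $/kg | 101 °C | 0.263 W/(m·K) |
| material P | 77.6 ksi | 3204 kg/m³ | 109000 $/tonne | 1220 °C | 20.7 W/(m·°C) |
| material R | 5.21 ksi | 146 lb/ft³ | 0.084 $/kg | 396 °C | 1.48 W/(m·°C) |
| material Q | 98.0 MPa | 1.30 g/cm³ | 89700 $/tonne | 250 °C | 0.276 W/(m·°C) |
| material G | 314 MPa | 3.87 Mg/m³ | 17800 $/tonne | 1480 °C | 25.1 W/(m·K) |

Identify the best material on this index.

Screen on constraints: cost ≤ 54 $/kg; max service T ≥ 185 °C; k ≥ 0.270 W/(m·K). Survivors: material R, material G.
Convert each candidate to consistent units, then evaluate M:
  material R: σ_y = 35.92 MPa, ρ = 2339 kg/m³
  material G: σ_y = 314.0 MPa, ρ = 3870 kg/m³
  material G: M = 11.9×10⁻³
  material R: M = 4.66×10⁻³
Material G has the largest M.

material G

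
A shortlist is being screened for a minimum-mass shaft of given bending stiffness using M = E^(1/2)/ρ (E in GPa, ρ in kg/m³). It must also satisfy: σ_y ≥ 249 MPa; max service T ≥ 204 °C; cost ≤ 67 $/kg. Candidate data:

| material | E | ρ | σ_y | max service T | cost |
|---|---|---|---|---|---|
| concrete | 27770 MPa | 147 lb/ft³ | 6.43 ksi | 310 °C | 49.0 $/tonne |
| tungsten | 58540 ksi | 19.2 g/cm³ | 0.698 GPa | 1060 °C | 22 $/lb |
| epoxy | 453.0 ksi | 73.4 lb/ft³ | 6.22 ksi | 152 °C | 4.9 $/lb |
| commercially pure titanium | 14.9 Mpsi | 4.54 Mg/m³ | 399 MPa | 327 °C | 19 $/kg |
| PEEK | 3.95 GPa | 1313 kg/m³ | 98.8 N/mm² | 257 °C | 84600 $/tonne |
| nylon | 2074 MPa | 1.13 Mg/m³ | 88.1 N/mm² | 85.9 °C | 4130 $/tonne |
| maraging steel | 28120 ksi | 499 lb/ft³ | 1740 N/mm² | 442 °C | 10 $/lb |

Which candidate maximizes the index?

commercially pure titanium

Screen on constraints: σ_y ≥ 249 MPa; max service T ≥ 204 °C; cost ≤ 67 $/kg. Survivors: tungsten, commercially pure titanium, maraging steel.
Putting every candidate on a common basis:
  tungsten: E = 403.6 GPa, ρ = 19200 kg/m³
  commercially pure titanium: E = 102.7 GPa, ρ = 4540 kg/m³
  maraging steel: E = 193.9 GPa, ρ = 7993 kg/m³
  commercially pure titanium: M = 2.23×10⁻³
  maraging steel: M = 1.74×10⁻³
  tungsten: M = 1.05×10⁻³
The maximum is for commercially pure titanium.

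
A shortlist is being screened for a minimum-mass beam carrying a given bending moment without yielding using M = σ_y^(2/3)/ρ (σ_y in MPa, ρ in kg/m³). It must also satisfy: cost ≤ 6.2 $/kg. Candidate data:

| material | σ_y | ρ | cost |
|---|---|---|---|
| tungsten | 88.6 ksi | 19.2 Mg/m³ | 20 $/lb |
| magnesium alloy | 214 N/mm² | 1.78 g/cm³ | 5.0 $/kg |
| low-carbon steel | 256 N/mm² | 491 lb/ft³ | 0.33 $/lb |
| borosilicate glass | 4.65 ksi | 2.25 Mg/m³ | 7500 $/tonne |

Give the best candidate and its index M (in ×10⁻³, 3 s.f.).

magnesium alloy, M = 20.1×10⁻³

Screen on constraints: cost ≤ 6.2 $/kg. Survivors: magnesium alloy, low-carbon steel.
Convert each candidate to consistent units, then evaluate M:
  magnesium alloy: σ_y = 214.0 MPa, ρ = 1780 kg/m³
  low-carbon steel: σ_y = 256.0 MPa, ρ = 7865 kg/m³
  magnesium alloy: M = 20.1×10⁻³
  low-carbon steel: M = 5.13×10⁻³
Magnesium alloy has the largest M.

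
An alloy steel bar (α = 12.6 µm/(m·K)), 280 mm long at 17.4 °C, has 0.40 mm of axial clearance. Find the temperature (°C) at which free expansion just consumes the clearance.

131 °C

α·L₀·ΔT = 0.4 mm ⇒ ΔT = 0.4 / (12.6×10⁻⁶ × 280.0) = 113.4 K.
T = 17.4 + 113.4 = 130.8 °C.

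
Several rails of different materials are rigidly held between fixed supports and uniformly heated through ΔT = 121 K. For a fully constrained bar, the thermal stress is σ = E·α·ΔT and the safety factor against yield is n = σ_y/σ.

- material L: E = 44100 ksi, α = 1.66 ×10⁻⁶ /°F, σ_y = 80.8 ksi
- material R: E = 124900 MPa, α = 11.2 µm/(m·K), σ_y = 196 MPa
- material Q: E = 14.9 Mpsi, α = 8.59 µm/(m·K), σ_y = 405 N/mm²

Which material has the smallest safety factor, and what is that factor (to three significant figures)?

material R, n = 1.16

Converting E to GPa, α to ×10⁻⁶/K, σ_y to MPa, then σ and n for each:
  material L: E = 304.1, α = 2.99, σ_y = 557.1 → σ = 110 MPa, n = 5.07
  material R: E = 124.9, α = 11.2, σ_y = 196.0 → σ = 169 MPa, n = 1.16
  material Q: E = 102.7, α = 8.59, σ_y = 405.0 → σ = 107 MPa, n = 3.79
Smallest n: material R with n = 1.16.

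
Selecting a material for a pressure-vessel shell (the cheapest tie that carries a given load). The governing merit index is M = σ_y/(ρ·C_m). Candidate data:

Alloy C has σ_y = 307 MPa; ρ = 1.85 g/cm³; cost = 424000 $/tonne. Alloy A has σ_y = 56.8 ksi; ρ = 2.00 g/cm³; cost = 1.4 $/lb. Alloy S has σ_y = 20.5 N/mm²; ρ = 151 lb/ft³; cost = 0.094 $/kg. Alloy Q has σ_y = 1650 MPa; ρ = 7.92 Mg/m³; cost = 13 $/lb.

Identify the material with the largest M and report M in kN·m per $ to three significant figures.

In SI units:
  alloy C: σ_y = 307.0 MPa, ρ = 1850 kg/m³, cost = 424.0 $/kg
  alloy A: σ_y = 391.6 MPa, ρ = 2000 kg/m³, cost = 3.086 $/kg
  alloy S: σ_y = 20.50 MPa, ρ = 2419 kg/m³, cost = 0.09400 $/kg
  alloy Q: σ_y = 1650 MPa, ρ = 7920 kg/m³, cost = 28.66 $/kg
  alloy S: M = 90.2 kN·m per $
  alloy A: M = 63.4 kN·m per $
  alloy Q: M = 7.27 kN·m per $
  alloy C: M = 0.391 kN·m per $
Alloy S has the largest M.

alloy S, M = 90.2 kN·m per $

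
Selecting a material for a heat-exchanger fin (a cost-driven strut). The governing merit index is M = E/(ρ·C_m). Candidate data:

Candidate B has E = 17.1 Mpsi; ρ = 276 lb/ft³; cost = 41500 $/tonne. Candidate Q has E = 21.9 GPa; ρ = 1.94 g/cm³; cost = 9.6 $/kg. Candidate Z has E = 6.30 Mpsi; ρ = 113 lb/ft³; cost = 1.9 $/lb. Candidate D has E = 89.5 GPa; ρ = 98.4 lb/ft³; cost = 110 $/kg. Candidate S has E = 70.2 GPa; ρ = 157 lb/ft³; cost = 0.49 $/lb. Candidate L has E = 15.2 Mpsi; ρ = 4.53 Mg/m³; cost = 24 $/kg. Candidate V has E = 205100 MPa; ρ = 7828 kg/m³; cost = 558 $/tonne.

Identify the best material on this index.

candidate V

Normalizing units and computing the index:
  candidate B: E = 117.9 GPa, ρ = 4421 kg/m³, cost = 41.50 $/kg
  candidate Q: E = 21.90 GPa, ρ = 1940 kg/m³, cost = 9.600 $/kg
  candidate Z: E = 43.44 GPa, ρ = 1810 kg/m³, cost = 4.189 $/kg
  candidate D: E = 89.50 GPa, ρ = 1576 kg/m³, cost = 110.0 $/kg
  candidate S: E = 70.20 GPa, ρ = 2515 kg/m³, cost = 1.080 $/kg
  candidate L: E = 104.8 GPa, ρ = 4530 kg/m³, cost = 24.00 $/kg
  candidate V: E = 205.1 GPa, ρ = 7828 kg/m³, cost = 0.5580 $/kg
  candidate V: M = 47.0 MN·m per $
  candidate S: M = 25.8 MN·m per $
  candidate Z: M = 5.73 MN·m per $
  candidate Q: M = 1.18 MN·m per $
  candidate L: M = 0.964 MN·m per $
  candidate B: M = 0.643 MN·m per $
  candidate D: M = 0.516 MN·m per $
Candidate V has the largest M.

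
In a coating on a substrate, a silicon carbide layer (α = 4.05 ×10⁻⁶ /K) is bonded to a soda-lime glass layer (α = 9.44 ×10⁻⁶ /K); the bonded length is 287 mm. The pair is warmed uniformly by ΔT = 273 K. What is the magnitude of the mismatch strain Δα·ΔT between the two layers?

1.47×10⁻³

Δα = |4.05 − 9.44|×10⁻⁶/K = 5.39×10⁻⁶/K.
Mismatch strain = Δα·ΔT = 5.39×10⁻⁶ × 273.0 = 1.47×10⁻³.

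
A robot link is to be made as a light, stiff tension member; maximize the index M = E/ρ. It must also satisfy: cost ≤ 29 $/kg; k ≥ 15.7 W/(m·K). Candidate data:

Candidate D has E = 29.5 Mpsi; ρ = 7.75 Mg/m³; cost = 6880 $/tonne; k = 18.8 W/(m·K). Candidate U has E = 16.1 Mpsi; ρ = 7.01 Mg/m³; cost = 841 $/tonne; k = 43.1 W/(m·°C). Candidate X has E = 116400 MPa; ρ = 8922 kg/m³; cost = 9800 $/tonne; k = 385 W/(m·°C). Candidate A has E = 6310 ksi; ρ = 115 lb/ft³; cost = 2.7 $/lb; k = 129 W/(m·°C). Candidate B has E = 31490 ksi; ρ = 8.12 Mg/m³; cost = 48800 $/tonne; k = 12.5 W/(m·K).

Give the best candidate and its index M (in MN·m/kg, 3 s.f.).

candidate D, M = 26.2 MN·m/kg

Screen on constraints: cost ≤ 29 $/kg; k ≥ 15.7 W/(m·K). Survivors: candidate D, candidate U, candidate X, candidate A.
After converting to SI:
  candidate D: E = 203.4 GPa, ρ = 7750 kg/m³
  candidate U: E = 111.0 GPa, ρ = 7010 kg/m³
  candidate X: E = 116.4 GPa, ρ = 8922 kg/m³
  candidate A: E = 43.51 GPa, ρ = 1842 kg/m³
  candidate D: M = 26.2 MN·m/kg
  candidate A: M = 23.6 MN·m/kg
  candidate U: M = 15.8 MN·m/kg
  candidate X: M = 13.0 MN·m/kg
Candidate D ranks first.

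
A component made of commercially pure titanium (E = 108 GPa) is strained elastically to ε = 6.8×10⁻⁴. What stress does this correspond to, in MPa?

73.4 MPa

σ = E·ε = 108000 MPa × 6.8×10⁻⁴ = 73.4 MPa.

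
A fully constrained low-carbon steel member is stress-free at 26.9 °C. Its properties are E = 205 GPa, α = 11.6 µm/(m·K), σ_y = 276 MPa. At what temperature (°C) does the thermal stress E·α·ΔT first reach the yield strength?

E·α·ΔT = 276.0 MPa ⇒ ΔT = 276.0 / (205.0×10³ × 11.6×10⁻⁶) = 116.1 K.
T = 26.9 + 116.1 = 143.0 °C.

143 °C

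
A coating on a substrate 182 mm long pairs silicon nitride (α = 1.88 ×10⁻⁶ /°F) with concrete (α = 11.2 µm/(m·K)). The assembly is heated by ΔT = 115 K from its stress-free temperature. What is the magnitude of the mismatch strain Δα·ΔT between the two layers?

silicon nitride: α = 1.88×10⁻⁶/°F × 9/5 = 3.38×10⁻⁶/K.
Δα = |3.38 − 11.2|×10⁻⁶/K = 7.82×10⁻⁶/K.
Mismatch strain = Δα·ΔT = 7.82×10⁻⁶ × 115.0 = 8.99×10⁻⁴.

8.99×10⁻⁴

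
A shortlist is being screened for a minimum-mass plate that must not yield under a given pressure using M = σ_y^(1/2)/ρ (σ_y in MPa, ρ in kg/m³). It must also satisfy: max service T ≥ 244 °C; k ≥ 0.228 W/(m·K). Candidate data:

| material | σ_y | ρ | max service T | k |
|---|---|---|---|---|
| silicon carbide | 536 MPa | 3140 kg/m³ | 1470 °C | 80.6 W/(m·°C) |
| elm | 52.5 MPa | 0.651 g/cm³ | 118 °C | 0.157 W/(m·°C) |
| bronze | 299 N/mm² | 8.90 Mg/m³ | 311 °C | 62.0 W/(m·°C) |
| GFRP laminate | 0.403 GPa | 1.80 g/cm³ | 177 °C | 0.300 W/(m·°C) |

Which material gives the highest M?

silicon carbide

Screen on constraints: max service T ≥ 244 °C; k ≥ 0.228 W/(m·K). Survivors: silicon carbide, bronze.
In SI units:
  silicon carbide: σ_y = 536.0 MPa, ρ = 3140 kg/m³
  bronze: σ_y = 299.0 MPa, ρ = 8900 kg/m³
  silicon carbide: M = 7.37×10⁻³
  bronze: M = 1.94×10⁻³
Highest index: silicon carbide.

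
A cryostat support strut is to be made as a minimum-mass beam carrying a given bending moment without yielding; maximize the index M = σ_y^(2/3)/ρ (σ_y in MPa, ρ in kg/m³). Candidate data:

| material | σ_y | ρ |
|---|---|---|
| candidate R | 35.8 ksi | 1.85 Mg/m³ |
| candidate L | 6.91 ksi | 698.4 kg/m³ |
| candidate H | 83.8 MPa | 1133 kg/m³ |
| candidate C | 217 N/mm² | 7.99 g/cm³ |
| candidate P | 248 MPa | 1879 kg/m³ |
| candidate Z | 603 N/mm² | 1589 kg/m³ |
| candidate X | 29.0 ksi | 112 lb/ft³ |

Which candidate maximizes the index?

Normalizing units and computing the index:
  candidate R: σ_y = 246.8 MPa, ρ = 1850 kg/m³
  candidate L: σ_y = 47.64 MPa, ρ = 698.4 kg/m³
  candidate H: σ_y = 83.80 MPa, ρ = 1133 kg/m³
  candidate C: σ_y = 217.0 MPa, ρ = 7990 kg/m³
  candidate P: σ_y = 248.0 MPa, ρ = 1879 kg/m³
  candidate Z: σ_y = 603.0 MPa, ρ = 1589 kg/m³
  candidate X: σ_y = 199.9 MPa, ρ = 1794 kg/m³
  candidate Z: M = 44.9×10⁻³
  candidate R: M = 21.3×10⁻³
  candidate P: M = 21.0×10⁻³
  candidate X: M = 19.1×10⁻³
  candidate L: M = 18.8×10⁻³
  candidate H: M = 16.9×10⁻³
  candidate C: M = 4.52×10⁻³
Highest index: candidate Z.

candidate Z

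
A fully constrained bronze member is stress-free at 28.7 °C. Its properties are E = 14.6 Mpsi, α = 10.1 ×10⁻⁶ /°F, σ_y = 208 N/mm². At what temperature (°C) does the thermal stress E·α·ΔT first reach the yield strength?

E = 14.6 Mpsi = 100.7 GPa.
α = 10.1×10⁻⁶/°F × 9/5 = 18.2×10⁻⁶/K.
σ_y = 208 N/mm² = 208.0 MPa.
E·α·ΔT = 208.0 MPa ⇒ ΔT = 208.0 / (100.7×10³ × 18.2×10⁻⁶) = 113.7 K.
T = 28.7 + 113.7 = 142.4 °C.

142 °C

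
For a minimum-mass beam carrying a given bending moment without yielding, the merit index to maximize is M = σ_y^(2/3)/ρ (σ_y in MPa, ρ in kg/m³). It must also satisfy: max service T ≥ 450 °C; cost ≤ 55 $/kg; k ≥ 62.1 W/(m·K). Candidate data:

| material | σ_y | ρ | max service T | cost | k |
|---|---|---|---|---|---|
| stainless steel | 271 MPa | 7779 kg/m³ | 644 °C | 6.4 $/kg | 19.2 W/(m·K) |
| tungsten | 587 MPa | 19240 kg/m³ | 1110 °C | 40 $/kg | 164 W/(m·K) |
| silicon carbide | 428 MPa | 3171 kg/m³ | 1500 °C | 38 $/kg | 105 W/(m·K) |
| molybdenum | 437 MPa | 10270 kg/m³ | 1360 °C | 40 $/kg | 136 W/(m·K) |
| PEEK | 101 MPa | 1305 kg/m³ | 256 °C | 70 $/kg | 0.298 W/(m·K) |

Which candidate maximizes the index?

silicon carbide

Screen on constraints: max service T ≥ 450 °C; cost ≤ 55 $/kg; k ≥ 62.1 W/(m·K). Survivors: tungsten, silicon carbide, molybdenum.
Evaluate M for each candidate:
  silicon carbide: M = 17.9×10⁻³
  molybdenum: M = 5.61×10⁻³
  tungsten: M = 3.64×10⁻³
The maximum is for silicon carbide.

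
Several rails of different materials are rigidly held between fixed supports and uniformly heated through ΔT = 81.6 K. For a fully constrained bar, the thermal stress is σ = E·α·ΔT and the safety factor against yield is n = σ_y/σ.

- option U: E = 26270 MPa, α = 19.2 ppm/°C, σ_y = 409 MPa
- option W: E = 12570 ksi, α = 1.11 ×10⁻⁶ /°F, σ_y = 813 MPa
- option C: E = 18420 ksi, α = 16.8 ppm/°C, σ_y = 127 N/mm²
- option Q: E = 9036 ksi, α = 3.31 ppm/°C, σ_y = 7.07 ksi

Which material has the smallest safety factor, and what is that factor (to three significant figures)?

option C, n = 0.729

Per material, after unit conversion:
  option U: E = 26.27, α = 19.2, σ_y = 409.0 → σ = 41.2 MPa, n = 9.94
  option W: E = 86.67, α = 2.00, σ_y = 813.0 → σ = 14.1 MPa, n = 57.5
  option C: E = 127.0, α = 16.8, σ_y = 127.0 → σ = 174 MPa, n = 0.729
  option Q: E = 62.30, α = 3.31, σ_y = 48.75 → σ = 16.8 MPa, n = 2.90
Smallest n: option C with n = 0.729.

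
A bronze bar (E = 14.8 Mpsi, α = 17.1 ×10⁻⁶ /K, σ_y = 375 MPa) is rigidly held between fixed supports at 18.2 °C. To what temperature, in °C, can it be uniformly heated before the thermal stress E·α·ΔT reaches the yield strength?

233 °C

E = 14.8 Mpsi = 102.0 GPa.
E·α·ΔT = 375.0 MPa ⇒ ΔT = 375.0 / (102.0×10³ × 17.1×10⁻⁶) = 214.9 K.
T = 18.2 + 214.9 = 233.1 °C.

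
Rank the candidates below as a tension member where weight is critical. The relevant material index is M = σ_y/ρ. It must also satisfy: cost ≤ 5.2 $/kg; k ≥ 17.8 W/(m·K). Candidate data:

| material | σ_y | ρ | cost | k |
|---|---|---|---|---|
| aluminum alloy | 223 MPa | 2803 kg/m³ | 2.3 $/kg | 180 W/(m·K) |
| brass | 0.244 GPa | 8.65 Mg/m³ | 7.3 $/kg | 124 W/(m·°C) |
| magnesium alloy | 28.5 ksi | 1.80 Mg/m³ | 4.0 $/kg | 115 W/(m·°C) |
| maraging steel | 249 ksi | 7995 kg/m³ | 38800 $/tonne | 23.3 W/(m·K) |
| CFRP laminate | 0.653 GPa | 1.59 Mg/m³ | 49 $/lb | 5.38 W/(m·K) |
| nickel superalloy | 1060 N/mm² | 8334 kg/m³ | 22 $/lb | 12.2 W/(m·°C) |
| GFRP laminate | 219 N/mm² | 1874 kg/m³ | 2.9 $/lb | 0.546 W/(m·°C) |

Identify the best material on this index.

Screen on constraints: cost ≤ 5.2 $/kg; k ≥ 17.8 W/(m·K). Survivors: aluminum alloy, magnesium alloy.
After converting to SI:
  aluminum alloy: σ_y = 223.0 MPa, ρ = 2803 kg/m³
  magnesium alloy: σ_y = 196.5 MPa, ρ = 1800 kg/m³
  magnesium alloy: M = 109 kN·m/kg
  aluminum alloy: M = 79.6 kN·m/kg
Magnesium alloy has the largest M.

magnesium alloy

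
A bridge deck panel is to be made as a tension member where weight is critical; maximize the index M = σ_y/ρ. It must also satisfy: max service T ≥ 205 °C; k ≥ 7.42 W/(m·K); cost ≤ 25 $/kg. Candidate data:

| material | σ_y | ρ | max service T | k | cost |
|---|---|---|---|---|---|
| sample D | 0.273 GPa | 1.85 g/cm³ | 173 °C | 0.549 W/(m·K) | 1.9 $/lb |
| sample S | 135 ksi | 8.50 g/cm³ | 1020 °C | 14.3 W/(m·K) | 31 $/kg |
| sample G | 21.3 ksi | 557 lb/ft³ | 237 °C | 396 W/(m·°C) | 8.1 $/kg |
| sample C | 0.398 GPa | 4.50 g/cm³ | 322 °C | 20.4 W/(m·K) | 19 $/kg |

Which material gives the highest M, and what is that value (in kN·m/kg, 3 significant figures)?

sample C, M = 88.4 kN·m/kg

Screen on constraints: max service T ≥ 205 °C; k ≥ 7.42 W/(m·K); cost ≤ 25 $/kg. Survivors: sample G, sample C.
Convert each candidate to consistent units, then evaluate M:
  sample G: σ_y = 146.9 MPa, ρ = 8922 kg/m³
  sample C: σ_y = 398.0 MPa, ρ = 4500 kg/m³
  sample C: M = 88.4 kN·m/kg
  sample G: M = 16.5 kN·m/kg
Sample C ranks first.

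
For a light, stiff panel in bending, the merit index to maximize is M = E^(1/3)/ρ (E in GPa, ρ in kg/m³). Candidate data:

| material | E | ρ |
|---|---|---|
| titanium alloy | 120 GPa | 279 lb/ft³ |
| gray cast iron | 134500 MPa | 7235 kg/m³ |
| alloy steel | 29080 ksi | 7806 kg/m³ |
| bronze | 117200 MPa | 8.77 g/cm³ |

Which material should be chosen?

Putting every candidate on a common basis:
  titanium alloy: E = 120.0 GPa, ρ = 4469 kg/m³
  gray cast iron: E = 134.5 GPa, ρ = 7235 kg/m³
  alloy steel: E = 200.5 GPa, ρ = 7806 kg/m³
  bronze: E = 117.2 GPa, ρ = 8770 kg/m³
  titanium alloy: M = 1.10×10⁻³
  alloy steel: M = 0.750×10⁻³
  gray cast iron: M = 0.708×10⁻³
  bronze: M = 0.558×10⁻³
Highest index: titanium alloy.

titanium alloy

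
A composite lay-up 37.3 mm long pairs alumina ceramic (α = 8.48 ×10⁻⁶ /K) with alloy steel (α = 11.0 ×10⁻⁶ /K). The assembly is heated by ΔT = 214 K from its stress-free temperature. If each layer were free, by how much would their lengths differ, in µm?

20.1 µm

Δα = |8.48 − 11.0|×10⁻⁶/K = 2.52×10⁻⁶/K.
ΔL_mismatch = Δα·L·ΔT = 2.52×10⁻⁶ × 37.3 mm × 214.0 K = 20.1 µm.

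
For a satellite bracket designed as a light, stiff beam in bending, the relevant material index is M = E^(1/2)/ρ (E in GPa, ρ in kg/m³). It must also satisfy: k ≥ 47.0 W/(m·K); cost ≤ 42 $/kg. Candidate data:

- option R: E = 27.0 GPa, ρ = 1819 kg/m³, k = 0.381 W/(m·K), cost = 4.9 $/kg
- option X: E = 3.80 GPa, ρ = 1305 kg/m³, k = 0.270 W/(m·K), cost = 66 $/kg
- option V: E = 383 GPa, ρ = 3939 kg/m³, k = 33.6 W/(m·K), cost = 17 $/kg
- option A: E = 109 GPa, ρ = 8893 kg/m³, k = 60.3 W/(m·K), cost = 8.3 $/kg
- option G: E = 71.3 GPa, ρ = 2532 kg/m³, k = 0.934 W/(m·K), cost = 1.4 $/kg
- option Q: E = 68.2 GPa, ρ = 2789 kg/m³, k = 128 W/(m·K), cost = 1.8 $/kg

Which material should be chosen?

option Q

Screen on constraints: k ≥ 47.0 W/(m·K); cost ≤ 42 $/kg. Survivors: option A, option Q.
Computing M directly (units already consistent):
  option Q: M = 2.96×10⁻³
  option A: M = 1.17×10⁻³
Option Q ranks first.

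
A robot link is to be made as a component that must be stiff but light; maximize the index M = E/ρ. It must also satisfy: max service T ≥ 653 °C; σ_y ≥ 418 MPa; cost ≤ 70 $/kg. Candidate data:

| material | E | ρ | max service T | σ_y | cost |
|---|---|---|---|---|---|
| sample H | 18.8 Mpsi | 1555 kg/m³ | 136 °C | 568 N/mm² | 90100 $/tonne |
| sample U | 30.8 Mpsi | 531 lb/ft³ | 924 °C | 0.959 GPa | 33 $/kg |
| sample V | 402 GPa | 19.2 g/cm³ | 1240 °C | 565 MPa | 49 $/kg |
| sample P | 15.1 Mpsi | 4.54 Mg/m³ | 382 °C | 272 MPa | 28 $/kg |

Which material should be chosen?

sample U

Screen on constraints: max service T ≥ 653 °C; σ_y ≥ 418 MPa; cost ≤ 70 $/kg. Survivors: sample U, sample V.
In SI units:
  sample U: E = 212.4 GPa, ρ = 8506 kg/m³
  sample V: E = 402.0 GPa, ρ = 19200 kg/m³
  sample U: M = 25.0 MN·m/kg
  sample V: M = 20.9 MN·m/kg
The maximum is for sample U.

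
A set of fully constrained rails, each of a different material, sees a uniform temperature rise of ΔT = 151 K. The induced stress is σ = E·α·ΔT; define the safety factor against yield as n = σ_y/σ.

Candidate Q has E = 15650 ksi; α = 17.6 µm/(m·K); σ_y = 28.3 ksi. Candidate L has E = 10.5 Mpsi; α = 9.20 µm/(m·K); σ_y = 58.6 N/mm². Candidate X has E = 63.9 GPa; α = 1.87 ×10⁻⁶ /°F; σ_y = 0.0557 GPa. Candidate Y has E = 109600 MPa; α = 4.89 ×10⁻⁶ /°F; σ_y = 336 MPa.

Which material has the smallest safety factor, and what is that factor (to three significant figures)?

candidate L, n = 0.583

Per material, after unit conversion:
  candidate Q: E = 107.9, α = 17.6, σ_y = 195.1 → σ = 287 MPa, n = 0.680
  candidate L: E = 72.39, α = 9.20, σ_y = 58.60 → σ = 101 MPa, n = 0.583
  candidate X: E = 63.90, α = 3.37, σ_y = 55.70 → σ = 32.5 MPa, n = 1.71
  candidate Y: E = 109.6, α = 8.80, σ_y = 336.0 → σ = 146 MPa, n = 2.31
Candidate L has the lowest safety factor, n = 0.583.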